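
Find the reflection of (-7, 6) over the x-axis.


Reflection across x-axis: (x, y) -> (x, -y)
(-7, 6) -> (-7, -6)

(-7, -6)


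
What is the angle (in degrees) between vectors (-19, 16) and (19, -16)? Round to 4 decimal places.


dot = -19*19 + 16*-16 = -617
|u| = 24.8395, |v| = 24.8395
cos(angle) = -1
angle = 180 degrees

180 degrees


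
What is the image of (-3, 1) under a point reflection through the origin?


Reflection through origin: (x, y) -> (-x, -y)
(-3, 1) -> (3, -1)

(3, -1)


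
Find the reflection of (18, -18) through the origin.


Reflection through origin: (x, y) -> (-x, -y)
(18, -18) -> (-18, 18)

(-18, 18)


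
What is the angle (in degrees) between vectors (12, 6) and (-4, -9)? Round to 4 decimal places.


dot = 12*-4 + 6*-9 = -102
|u| = 13.4164, |v| = 9.8489
cos(angle) = -0.7719
angle = 140.5275 degrees

140.5275 degrees


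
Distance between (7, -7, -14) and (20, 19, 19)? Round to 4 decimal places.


d = sqrt((20-7)^2 + (19--7)^2 + (19--14)^2) = 43.9773

43.9773


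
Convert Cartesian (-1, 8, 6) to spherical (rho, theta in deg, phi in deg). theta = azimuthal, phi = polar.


rho = sqrt((-1)^2 + 8^2 + 6^2) = 10.0499
theta = atan2(8, -1) = 97.125 deg
phi = acos(6/10.0499) = 53.3431 deg

rho = 10.0499, theta = 97.125 deg, phi = 53.3431 deg


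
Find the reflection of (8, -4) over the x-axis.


Reflection across x-axis: (x, y) -> (x, -y)
(8, -4) -> (8, 4)

(8, 4)


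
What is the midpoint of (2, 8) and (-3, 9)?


Midpoint = ((2+-3)/2, (8+9)/2) = (-0.5, 8.5)

(-0.5, 8.5)


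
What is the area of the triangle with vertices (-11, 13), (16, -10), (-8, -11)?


Area = |x1(y2-y3) + x2(y3-y1) + x3(y1-y2)| / 2
= |-11*(-10--11) + 16*(-11-13) + -8*(13--10)| / 2
= 289.5

289.5


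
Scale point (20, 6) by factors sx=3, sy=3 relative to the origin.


Scaling: (x*sx, y*sy) = (20*3, 6*3) = (60, 18)

(60, 18)


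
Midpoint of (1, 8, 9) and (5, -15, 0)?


Midpoint = ((1+5)/2, (8+-15)/2, (9+0)/2) = (3, -3.5, 4.5)

(3, -3.5, 4.5)


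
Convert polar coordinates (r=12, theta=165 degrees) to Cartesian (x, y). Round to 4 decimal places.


x = 12 * cos(165) = -11.5911
y = 12 * sin(165) = 3.1058

(-11.5911, 3.1058)


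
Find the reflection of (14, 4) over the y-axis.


Reflection across y-axis: (x, y) -> (-x, y)
(14, 4) -> (-14, 4)

(-14, 4)


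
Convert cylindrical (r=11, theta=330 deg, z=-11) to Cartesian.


x = 11 * cos(330) = 9.5263
y = 11 * sin(330) = -5.5
z = -11

(9.5263, -5.5, -11)


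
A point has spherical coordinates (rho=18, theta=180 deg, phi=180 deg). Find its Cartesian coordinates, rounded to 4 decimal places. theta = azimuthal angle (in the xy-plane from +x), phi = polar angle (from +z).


x = 18 * sin(180) * cos(180) = 0
y = 18 * sin(180) * sin(180) = 0
z = 18 * cos(180) = -18

(0, 0, -18)


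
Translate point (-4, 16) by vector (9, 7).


Translation: (x+dx, y+dy) = (-4+9, 16+7) = (5, 23)

(5, 23)


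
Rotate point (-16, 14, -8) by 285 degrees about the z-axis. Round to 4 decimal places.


x' = -16*cos(285) - 14*sin(285) = 9.3819
y' = -16*sin(285) + 14*cos(285) = 19.0783
z' = -8

(9.3819, 19.0783, -8)


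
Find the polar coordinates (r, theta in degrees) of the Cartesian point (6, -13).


r = sqrt(6^2 + (-13)^2) = 14.3178
theta = atan2(-13, 6) = 294.7751 degrees

r = 14.3178, theta = 294.7751 degrees


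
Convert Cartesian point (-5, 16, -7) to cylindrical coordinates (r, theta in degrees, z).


r = sqrt((-5)^2 + 16^2) = 16.7631
theta = atan2(16, -5) = 107.354 deg
z = -7

r = 16.7631, theta = 107.354 deg, z = -7


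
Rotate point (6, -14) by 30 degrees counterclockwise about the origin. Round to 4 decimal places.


x' = 6*cos(30) - -14*sin(30) = 12.1962
y' = 6*sin(30) + -14*cos(30) = -9.1244

(12.1962, -9.1244)


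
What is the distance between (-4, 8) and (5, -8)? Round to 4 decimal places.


d = sqrt((5--4)^2 + (-8-8)^2) = 18.3576

18.3576


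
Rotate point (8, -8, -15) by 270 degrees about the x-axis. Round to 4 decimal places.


x' = 8
y' = -8*cos(270) - -15*sin(270) = -15
z' = -8*sin(270) + -15*cos(270) = 8

(8, -15, 8)


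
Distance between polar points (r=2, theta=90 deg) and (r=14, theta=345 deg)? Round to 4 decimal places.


d = sqrt(r1^2 + r2^2 - 2*r1*r2*cos(t2-t1))
d = sqrt(2^2 + 14^2 - 2*2*14*cos(345-90)) = 14.6456

14.6456


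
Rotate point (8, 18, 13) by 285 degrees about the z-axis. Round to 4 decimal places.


x' = 8*cos(285) - 18*sin(285) = 19.4572
y' = 8*sin(285) + 18*cos(285) = -3.0687
z' = 13

(19.4572, -3.0687, 13)


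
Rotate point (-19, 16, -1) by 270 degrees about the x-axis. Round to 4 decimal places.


x' = -19
y' = 16*cos(270) - -1*sin(270) = -1
z' = 16*sin(270) + -1*cos(270) = -16

(-19, -1, -16)


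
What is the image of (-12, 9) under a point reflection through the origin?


Reflection through origin: (x, y) -> (-x, -y)
(-12, 9) -> (12, -9)

(12, -9)


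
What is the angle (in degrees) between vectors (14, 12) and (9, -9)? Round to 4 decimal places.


dot = 14*9 + 12*-9 = 18
|u| = 18.4391, |v| = 12.7279
cos(angle) = 0.0767
angle = 85.6013 degrees

85.6013 degrees


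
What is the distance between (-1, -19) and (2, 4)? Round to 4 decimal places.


d = sqrt((2--1)^2 + (4--19)^2) = 23.1948

23.1948


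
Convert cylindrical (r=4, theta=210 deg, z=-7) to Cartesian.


x = 4 * cos(210) = -3.4641
y = 4 * sin(210) = -2
z = -7

(-3.4641, -2, -7)


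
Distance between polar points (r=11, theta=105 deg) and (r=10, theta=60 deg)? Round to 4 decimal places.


d = sqrt(r1^2 + r2^2 - 2*r1*r2*cos(t2-t1))
d = sqrt(11^2 + 10^2 - 2*11*10*cos(60-105)) = 8.0893

8.0893


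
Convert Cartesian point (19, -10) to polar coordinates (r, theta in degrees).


r = sqrt(19^2 + (-10)^2) = 21.4709
theta = atan2(-10, 19) = 332.2415 degrees

r = 21.4709, theta = 332.2415 degrees


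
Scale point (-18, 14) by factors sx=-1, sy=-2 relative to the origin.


Scaling: (x*sx, y*sy) = (-18*-1, 14*-2) = (18, -28)

(18, -28)


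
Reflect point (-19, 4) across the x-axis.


Reflection across x-axis: (x, y) -> (x, -y)
(-19, 4) -> (-19, -4)

(-19, -4)


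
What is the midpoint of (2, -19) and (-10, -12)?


Midpoint = ((2+-10)/2, (-19+-12)/2) = (-4, -15.5)

(-4, -15.5)


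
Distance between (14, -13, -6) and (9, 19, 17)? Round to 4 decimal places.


d = sqrt((9-14)^2 + (19--13)^2 + (17--6)^2) = 39.724

39.724


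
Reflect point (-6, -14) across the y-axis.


Reflection across y-axis: (x, y) -> (-x, y)
(-6, -14) -> (6, -14)

(6, -14)


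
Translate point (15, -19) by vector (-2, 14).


Translation: (x+dx, y+dy) = (15+-2, -19+14) = (13, -5)

(13, -5)


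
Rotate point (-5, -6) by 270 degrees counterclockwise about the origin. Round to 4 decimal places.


x' = -5*cos(270) - -6*sin(270) = -6
y' = -5*sin(270) + -6*cos(270) = 5

(-6, 5)


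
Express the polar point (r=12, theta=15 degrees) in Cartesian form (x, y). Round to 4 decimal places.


x = 12 * cos(15) = 11.5911
y = 12 * sin(15) = 3.1058

(11.5911, 3.1058)


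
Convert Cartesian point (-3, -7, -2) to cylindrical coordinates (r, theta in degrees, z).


r = sqrt((-3)^2 + (-7)^2) = 7.6158
theta = atan2(-7, -3) = 246.8014 deg
z = -2

r = 7.6158, theta = 246.8014 deg, z = -2


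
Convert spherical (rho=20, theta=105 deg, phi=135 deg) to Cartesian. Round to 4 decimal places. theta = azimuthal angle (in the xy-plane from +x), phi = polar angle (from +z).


x = 20 * sin(135) * cos(105) = -3.6603
y = 20 * sin(135) * sin(105) = 13.6603
z = 20 * cos(135) = -14.1421

(-3.6603, 13.6603, -14.1421)


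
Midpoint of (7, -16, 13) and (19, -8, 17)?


Midpoint = ((7+19)/2, (-16+-8)/2, (13+17)/2) = (13, -12, 15)

(13, -12, 15)


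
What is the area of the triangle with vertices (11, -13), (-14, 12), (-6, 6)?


Area = |x1(y2-y3) + x2(y3-y1) + x3(y1-y2)| / 2
= |11*(12-6) + -14*(6--13) + -6*(-13-12)| / 2
= 25

25


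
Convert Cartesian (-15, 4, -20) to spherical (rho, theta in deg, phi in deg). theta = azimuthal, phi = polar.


rho = sqrt((-15)^2 + 4^2 + (-20)^2) = 25.318
theta = atan2(4, -15) = 165.0686 deg
phi = acos(-20/25.318) = 142.1811 deg

rho = 25.318, theta = 165.0686 deg, phi = 142.1811 deg


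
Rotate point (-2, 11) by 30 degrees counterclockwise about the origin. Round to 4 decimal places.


x' = -2*cos(30) - 11*sin(30) = -7.2321
y' = -2*sin(30) + 11*cos(30) = 8.5263

(-7.2321, 8.5263)


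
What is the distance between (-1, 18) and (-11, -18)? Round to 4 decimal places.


d = sqrt((-11--1)^2 + (-18-18)^2) = 37.3631

37.3631


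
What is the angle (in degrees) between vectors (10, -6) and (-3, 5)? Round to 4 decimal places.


dot = 10*-3 + -6*5 = -60
|u| = 11.6619, |v| = 5.831
cos(angle) = -0.8824
angle = 151.9275 degrees

151.9275 degrees


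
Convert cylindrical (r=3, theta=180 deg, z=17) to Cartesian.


x = 3 * cos(180) = -3
y = 3 * sin(180) = 0
z = 17

(-3, 0, 17)


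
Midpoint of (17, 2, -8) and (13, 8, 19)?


Midpoint = ((17+13)/2, (2+8)/2, (-8+19)/2) = (15, 5, 5.5)

(15, 5, 5.5)


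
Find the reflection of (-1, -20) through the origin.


Reflection through origin: (x, y) -> (-x, -y)
(-1, -20) -> (1, 20)

(1, 20)


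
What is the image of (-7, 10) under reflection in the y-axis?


Reflection across y-axis: (x, y) -> (-x, y)
(-7, 10) -> (7, 10)

(7, 10)


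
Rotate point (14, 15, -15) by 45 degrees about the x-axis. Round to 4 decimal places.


x' = 14
y' = 15*cos(45) - -15*sin(45) = 21.2132
z' = 15*sin(45) + -15*cos(45) = 0

(14, 21.2132, 0)


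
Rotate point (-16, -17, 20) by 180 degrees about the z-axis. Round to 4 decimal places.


x' = -16*cos(180) - -17*sin(180) = 16
y' = -16*sin(180) + -17*cos(180) = 17
z' = 20

(16, 17, 20)


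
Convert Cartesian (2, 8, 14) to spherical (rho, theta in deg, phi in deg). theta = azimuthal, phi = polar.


rho = sqrt(2^2 + 8^2 + 14^2) = 16.2481
theta = atan2(8, 2) = 75.9638 deg
phi = acos(14/16.2481) = 30.4987 deg

rho = 16.2481, theta = 75.9638 deg, phi = 30.4987 deg


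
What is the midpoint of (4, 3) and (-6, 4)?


Midpoint = ((4+-6)/2, (3+4)/2) = (-1, 3.5)

(-1, 3.5)


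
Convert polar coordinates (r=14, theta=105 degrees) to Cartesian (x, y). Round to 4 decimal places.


x = 14 * cos(105) = -3.6235
y = 14 * sin(105) = 13.523

(-3.6235, 13.523)


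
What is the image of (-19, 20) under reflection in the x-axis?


Reflection across x-axis: (x, y) -> (x, -y)
(-19, 20) -> (-19, -20)

(-19, -20)


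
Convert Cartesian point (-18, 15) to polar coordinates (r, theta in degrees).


r = sqrt((-18)^2 + 15^2) = 23.4307
theta = atan2(15, -18) = 140.1944 degrees

r = 23.4307, theta = 140.1944 degrees


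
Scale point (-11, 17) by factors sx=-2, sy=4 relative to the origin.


Scaling: (x*sx, y*sy) = (-11*-2, 17*4) = (22, 68)

(22, 68)


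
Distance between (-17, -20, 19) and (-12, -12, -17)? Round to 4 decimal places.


d = sqrt((-12--17)^2 + (-12--20)^2 + (-17-19)^2) = 37.2156

37.2156


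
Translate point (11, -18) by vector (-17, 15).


Translation: (x+dx, y+dy) = (11+-17, -18+15) = (-6, -3)

(-6, -3)


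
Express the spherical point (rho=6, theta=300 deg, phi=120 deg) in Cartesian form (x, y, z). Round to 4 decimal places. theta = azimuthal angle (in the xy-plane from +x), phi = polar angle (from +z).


x = 6 * sin(120) * cos(300) = 2.5981
y = 6 * sin(120) * sin(300) = -4.5
z = 6 * cos(120) = -3

(2.5981, -4.5, -3)


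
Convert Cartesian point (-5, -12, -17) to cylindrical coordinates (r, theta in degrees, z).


r = sqrt((-5)^2 + (-12)^2) = 13
theta = atan2(-12, -5) = 247.3801 deg
z = -17

r = 13, theta = 247.3801 deg, z = -17


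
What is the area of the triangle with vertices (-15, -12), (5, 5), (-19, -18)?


Area = |x1(y2-y3) + x2(y3-y1) + x3(y1-y2)| / 2
= |-15*(5--18) + 5*(-18--12) + -19*(-12-5)| / 2
= 26

26


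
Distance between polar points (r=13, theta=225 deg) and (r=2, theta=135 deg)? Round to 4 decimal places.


d = sqrt(r1^2 + r2^2 - 2*r1*r2*cos(t2-t1))
d = sqrt(13^2 + 2^2 - 2*13*2*cos(135-225)) = 13.1529

13.1529


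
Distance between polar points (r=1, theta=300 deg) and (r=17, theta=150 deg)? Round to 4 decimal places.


d = sqrt(r1^2 + r2^2 - 2*r1*r2*cos(t2-t1))
d = sqrt(1^2 + 17^2 - 2*1*17*cos(150-300)) = 17.873

17.873


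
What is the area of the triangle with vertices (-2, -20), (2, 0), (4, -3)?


Area = |x1(y2-y3) + x2(y3-y1) + x3(y1-y2)| / 2
= |-2*(0--3) + 2*(-3--20) + 4*(-20-0)| / 2
= 26

26


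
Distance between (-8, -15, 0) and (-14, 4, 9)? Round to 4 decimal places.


d = sqrt((-14--8)^2 + (4--15)^2 + (9-0)^2) = 21.8632

21.8632


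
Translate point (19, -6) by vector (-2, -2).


Translation: (x+dx, y+dy) = (19+-2, -6+-2) = (17, -8)

(17, -8)


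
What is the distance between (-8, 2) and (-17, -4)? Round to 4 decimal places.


d = sqrt((-17--8)^2 + (-4-2)^2) = 10.8167

10.8167


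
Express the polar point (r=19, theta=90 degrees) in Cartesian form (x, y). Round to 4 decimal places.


x = 19 * cos(90) = 0
y = 19 * sin(90) = 19

(0, 19)


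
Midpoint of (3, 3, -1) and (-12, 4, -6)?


Midpoint = ((3+-12)/2, (3+4)/2, (-1+-6)/2) = (-4.5, 3.5, -3.5)

(-4.5, 3.5, -3.5)


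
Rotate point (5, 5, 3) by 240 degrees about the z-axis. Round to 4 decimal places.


x' = 5*cos(240) - 5*sin(240) = 1.8301
y' = 5*sin(240) + 5*cos(240) = -6.8301
z' = 3

(1.8301, -6.8301, 3)


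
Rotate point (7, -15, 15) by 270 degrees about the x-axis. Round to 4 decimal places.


x' = 7
y' = -15*cos(270) - 15*sin(270) = 15
z' = -15*sin(270) + 15*cos(270) = 15

(7, 15, 15)


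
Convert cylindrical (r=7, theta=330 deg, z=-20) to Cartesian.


x = 7 * cos(330) = 6.0622
y = 7 * sin(330) = -3.5
z = -20

(6.0622, -3.5, -20)


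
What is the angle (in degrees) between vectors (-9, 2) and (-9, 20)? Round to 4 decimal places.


dot = -9*-9 + 2*20 = 121
|u| = 9.2195, |v| = 21.9317
cos(angle) = 0.5984
angle = 53.2434 degrees

53.2434 degrees


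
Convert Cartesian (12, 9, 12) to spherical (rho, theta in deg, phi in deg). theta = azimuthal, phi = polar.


rho = sqrt(12^2 + 9^2 + 12^2) = 19.2094
theta = atan2(9, 12) = 36.8699 deg
phi = acos(12/19.2094) = 51.3402 deg

rho = 19.2094, theta = 36.8699 deg, phi = 51.3402 deg


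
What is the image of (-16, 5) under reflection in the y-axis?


Reflection across y-axis: (x, y) -> (-x, y)
(-16, 5) -> (16, 5)

(16, 5)


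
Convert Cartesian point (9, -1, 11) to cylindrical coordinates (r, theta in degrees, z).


r = sqrt(9^2 + (-1)^2) = 9.0554
theta = atan2(-1, 9) = 353.6598 deg
z = 11

r = 9.0554, theta = 353.6598 deg, z = 11


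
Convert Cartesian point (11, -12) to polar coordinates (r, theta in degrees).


r = sqrt(11^2 + (-12)^2) = 16.2788
theta = atan2(-12, 11) = 312.5104 degrees

r = 16.2788, theta = 312.5104 degrees


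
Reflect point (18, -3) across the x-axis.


Reflection across x-axis: (x, y) -> (x, -y)
(18, -3) -> (18, 3)

(18, 3)


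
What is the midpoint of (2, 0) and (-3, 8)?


Midpoint = ((2+-3)/2, (0+8)/2) = (-0.5, 4)

(-0.5, 4)


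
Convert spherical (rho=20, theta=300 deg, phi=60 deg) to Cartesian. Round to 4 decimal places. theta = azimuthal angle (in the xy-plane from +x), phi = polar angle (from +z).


x = 20 * sin(60) * cos(300) = 8.6603
y = 20 * sin(60) * sin(300) = -15
z = 20 * cos(60) = 10

(8.6603, -15, 10)


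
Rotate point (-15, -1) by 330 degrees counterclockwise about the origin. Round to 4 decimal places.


x' = -15*cos(330) - -1*sin(330) = -13.4904
y' = -15*sin(330) + -1*cos(330) = 6.634

(-13.4904, 6.634)


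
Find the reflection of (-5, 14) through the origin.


Reflection through origin: (x, y) -> (-x, -y)
(-5, 14) -> (5, -14)

(5, -14)


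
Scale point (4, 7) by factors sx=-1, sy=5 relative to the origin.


Scaling: (x*sx, y*sy) = (4*-1, 7*5) = (-4, 35)

(-4, 35)


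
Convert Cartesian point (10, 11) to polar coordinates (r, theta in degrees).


r = sqrt(10^2 + 11^2) = 14.8661
theta = atan2(11, 10) = 47.7263 degrees

r = 14.8661, theta = 47.7263 degrees


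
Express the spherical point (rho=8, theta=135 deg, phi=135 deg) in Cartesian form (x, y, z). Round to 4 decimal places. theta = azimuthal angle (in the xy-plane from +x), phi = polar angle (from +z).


x = 8 * sin(135) * cos(135) = -4
y = 8 * sin(135) * sin(135) = 4
z = 8 * cos(135) = -5.6569

(-4, 4, -5.6569)


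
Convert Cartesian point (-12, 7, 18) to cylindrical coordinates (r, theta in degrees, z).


r = sqrt((-12)^2 + 7^2) = 13.8924
theta = atan2(7, -12) = 149.7436 deg
z = 18

r = 13.8924, theta = 149.7436 deg, z = 18


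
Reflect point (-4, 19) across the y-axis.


Reflection across y-axis: (x, y) -> (-x, y)
(-4, 19) -> (4, 19)

(4, 19)


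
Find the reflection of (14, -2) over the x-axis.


Reflection across x-axis: (x, y) -> (x, -y)
(14, -2) -> (14, 2)

(14, 2)


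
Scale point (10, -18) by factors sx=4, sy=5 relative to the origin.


Scaling: (x*sx, y*sy) = (10*4, -18*5) = (40, -90)

(40, -90)


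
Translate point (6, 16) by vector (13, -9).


Translation: (x+dx, y+dy) = (6+13, 16+-9) = (19, 7)

(19, 7)


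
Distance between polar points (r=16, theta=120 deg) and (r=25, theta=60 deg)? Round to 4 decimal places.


d = sqrt(r1^2 + r2^2 - 2*r1*r2*cos(t2-t1))
d = sqrt(16^2 + 25^2 - 2*16*25*cos(60-120)) = 21.9317

21.9317


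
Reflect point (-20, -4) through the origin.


Reflection through origin: (x, y) -> (-x, -y)
(-20, -4) -> (20, 4)

(20, 4)


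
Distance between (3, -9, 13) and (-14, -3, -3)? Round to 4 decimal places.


d = sqrt((-14-3)^2 + (-3--9)^2 + (-3-13)^2) = 24.1039

24.1039


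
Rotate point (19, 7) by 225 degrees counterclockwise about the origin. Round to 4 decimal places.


x' = 19*cos(225) - 7*sin(225) = -8.4853
y' = 19*sin(225) + 7*cos(225) = -18.3848

(-8.4853, -18.3848)


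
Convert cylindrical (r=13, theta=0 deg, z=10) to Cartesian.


x = 13 * cos(0) = 13
y = 13 * sin(0) = 0
z = 10

(13, 0, 10)


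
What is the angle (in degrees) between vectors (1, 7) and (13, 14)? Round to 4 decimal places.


dot = 1*13 + 7*14 = 111
|u| = 7.0711, |v| = 19.105
cos(angle) = 0.8217
angle = 34.7488 degrees

34.7488 degrees


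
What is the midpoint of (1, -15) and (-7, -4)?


Midpoint = ((1+-7)/2, (-15+-4)/2) = (-3, -9.5)

(-3, -9.5)


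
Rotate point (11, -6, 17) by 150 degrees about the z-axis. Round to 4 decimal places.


x' = 11*cos(150) - -6*sin(150) = -6.5263
y' = 11*sin(150) + -6*cos(150) = 10.6962
z' = 17

(-6.5263, 10.6962, 17)


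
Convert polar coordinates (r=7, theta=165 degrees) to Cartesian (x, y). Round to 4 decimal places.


x = 7 * cos(165) = -6.7615
y = 7 * sin(165) = 1.8117

(-6.7615, 1.8117)


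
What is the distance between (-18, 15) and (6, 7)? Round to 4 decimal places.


d = sqrt((6--18)^2 + (7-15)^2) = 25.2982

25.2982


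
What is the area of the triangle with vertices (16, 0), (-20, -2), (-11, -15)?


Area = |x1(y2-y3) + x2(y3-y1) + x3(y1-y2)| / 2
= |16*(-2--15) + -20*(-15-0) + -11*(0--2)| / 2
= 243

243


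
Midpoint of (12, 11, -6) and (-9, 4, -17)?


Midpoint = ((12+-9)/2, (11+4)/2, (-6+-17)/2) = (1.5, 7.5, -11.5)

(1.5, 7.5, -11.5)


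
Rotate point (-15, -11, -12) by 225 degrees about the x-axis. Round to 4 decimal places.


x' = -15
y' = -11*cos(225) - -12*sin(225) = -0.7071
z' = -11*sin(225) + -12*cos(225) = 16.2635

(-15, -0.7071, 16.2635)


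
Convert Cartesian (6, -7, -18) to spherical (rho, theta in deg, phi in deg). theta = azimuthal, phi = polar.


rho = sqrt(6^2 + (-7)^2 + (-18)^2) = 20.2237
theta = atan2(-7, 6) = 310.6013 deg
phi = acos(-18/20.2237) = 152.8786 deg

rho = 20.2237, theta = 310.6013 deg, phi = 152.8786 deg


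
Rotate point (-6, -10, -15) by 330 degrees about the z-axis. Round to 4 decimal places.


x' = -6*cos(330) - -10*sin(330) = -10.1962
y' = -6*sin(330) + -10*cos(330) = -5.6603
z' = -15

(-10.1962, -5.6603, -15)


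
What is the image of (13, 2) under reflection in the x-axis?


Reflection across x-axis: (x, y) -> (x, -y)
(13, 2) -> (13, -2)

(13, -2)


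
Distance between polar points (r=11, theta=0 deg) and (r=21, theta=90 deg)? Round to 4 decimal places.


d = sqrt(r1^2 + r2^2 - 2*r1*r2*cos(t2-t1))
d = sqrt(11^2 + 21^2 - 2*11*21*cos(90-0)) = 23.7065

23.7065


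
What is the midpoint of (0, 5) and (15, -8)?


Midpoint = ((0+15)/2, (5+-8)/2) = (7.5, -1.5)

(7.5, -1.5)


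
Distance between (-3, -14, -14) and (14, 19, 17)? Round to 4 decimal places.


d = sqrt((14--3)^2 + (19--14)^2 + (17--14)^2) = 48.3632

48.3632


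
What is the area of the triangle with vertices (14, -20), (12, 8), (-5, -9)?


Area = |x1(y2-y3) + x2(y3-y1) + x3(y1-y2)| / 2
= |14*(8--9) + 12*(-9--20) + -5*(-20-8)| / 2
= 255

255


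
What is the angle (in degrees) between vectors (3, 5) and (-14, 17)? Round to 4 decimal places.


dot = 3*-14 + 5*17 = 43
|u| = 5.831, |v| = 22.0227
cos(angle) = 0.3349
angle = 70.4362 degrees

70.4362 degrees


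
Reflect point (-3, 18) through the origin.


Reflection through origin: (x, y) -> (-x, -y)
(-3, 18) -> (3, -18)

(3, -18)


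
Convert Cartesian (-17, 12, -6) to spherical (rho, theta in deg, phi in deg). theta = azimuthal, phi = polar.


rho = sqrt((-17)^2 + 12^2 + (-6)^2) = 21.6564
theta = atan2(12, -17) = 144.7824 deg
phi = acos(-6/21.6564) = 106.0845 deg

rho = 21.6564, theta = 144.7824 deg, phi = 106.0845 deg


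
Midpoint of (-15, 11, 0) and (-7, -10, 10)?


Midpoint = ((-15+-7)/2, (11+-10)/2, (0+10)/2) = (-11, 0.5, 5)

(-11, 0.5, 5)


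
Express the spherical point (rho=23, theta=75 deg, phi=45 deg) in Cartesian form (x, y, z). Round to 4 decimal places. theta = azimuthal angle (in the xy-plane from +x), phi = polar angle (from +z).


x = 23 * sin(45) * cos(75) = 4.2093
y = 23 * sin(45) * sin(75) = 15.7093
z = 23 * cos(45) = 16.2635

(4.2093, 15.7093, 16.2635)


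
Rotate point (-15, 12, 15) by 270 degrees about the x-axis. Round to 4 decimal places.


x' = -15
y' = 12*cos(270) - 15*sin(270) = 15
z' = 12*sin(270) + 15*cos(270) = -12

(-15, 15, -12)


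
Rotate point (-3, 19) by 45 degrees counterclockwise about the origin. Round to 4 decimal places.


x' = -3*cos(45) - 19*sin(45) = -15.5563
y' = -3*sin(45) + 19*cos(45) = 11.3137

(-15.5563, 11.3137)


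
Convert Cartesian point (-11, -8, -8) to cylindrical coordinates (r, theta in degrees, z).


r = sqrt((-11)^2 + (-8)^2) = 13.6015
theta = atan2(-8, -11) = 216.0274 deg
z = -8

r = 13.6015, theta = 216.0274 deg, z = -8


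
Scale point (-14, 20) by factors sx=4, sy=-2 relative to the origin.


Scaling: (x*sx, y*sy) = (-14*4, 20*-2) = (-56, -40)

(-56, -40)


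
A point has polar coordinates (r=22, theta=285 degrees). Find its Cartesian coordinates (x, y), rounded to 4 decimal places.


x = 22 * cos(285) = 5.694
y = 22 * sin(285) = -21.2504

(5.694, -21.2504)


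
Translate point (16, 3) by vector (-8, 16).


Translation: (x+dx, y+dy) = (16+-8, 3+16) = (8, 19)

(8, 19)


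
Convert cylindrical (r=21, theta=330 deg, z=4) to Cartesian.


x = 21 * cos(330) = 18.1865
y = 21 * sin(330) = -10.5
z = 4

(18.1865, -10.5, 4)


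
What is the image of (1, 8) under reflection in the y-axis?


Reflection across y-axis: (x, y) -> (-x, y)
(1, 8) -> (-1, 8)

(-1, 8)


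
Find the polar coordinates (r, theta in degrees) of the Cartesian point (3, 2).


r = sqrt(3^2 + 2^2) = 3.6056
theta = atan2(2, 3) = 33.6901 degrees

r = 3.6056, theta = 33.6901 degrees


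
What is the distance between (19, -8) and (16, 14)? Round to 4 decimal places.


d = sqrt((16-19)^2 + (14--8)^2) = 22.2036

22.2036


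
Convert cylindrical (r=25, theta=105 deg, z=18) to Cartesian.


x = 25 * cos(105) = -6.4705
y = 25 * sin(105) = 24.1481
z = 18

(-6.4705, 24.1481, 18)


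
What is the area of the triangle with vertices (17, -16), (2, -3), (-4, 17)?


Area = |x1(y2-y3) + x2(y3-y1) + x3(y1-y2)| / 2
= |17*(-3-17) + 2*(17--16) + -4*(-16--3)| / 2
= 111

111


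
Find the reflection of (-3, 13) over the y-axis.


Reflection across y-axis: (x, y) -> (-x, y)
(-3, 13) -> (3, 13)

(3, 13)


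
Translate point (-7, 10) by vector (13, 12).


Translation: (x+dx, y+dy) = (-7+13, 10+12) = (6, 22)

(6, 22)


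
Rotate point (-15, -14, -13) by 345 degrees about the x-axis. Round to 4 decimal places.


x' = -15
y' = -14*cos(345) - -13*sin(345) = -16.8876
z' = -14*sin(345) + -13*cos(345) = -8.9336

(-15, -16.8876, -8.9336)


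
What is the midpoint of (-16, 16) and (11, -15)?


Midpoint = ((-16+11)/2, (16+-15)/2) = (-2.5, 0.5)

(-2.5, 0.5)


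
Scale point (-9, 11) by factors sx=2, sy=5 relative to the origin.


Scaling: (x*sx, y*sy) = (-9*2, 11*5) = (-18, 55)

(-18, 55)


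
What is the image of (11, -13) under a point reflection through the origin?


Reflection through origin: (x, y) -> (-x, -y)
(11, -13) -> (-11, 13)

(-11, 13)


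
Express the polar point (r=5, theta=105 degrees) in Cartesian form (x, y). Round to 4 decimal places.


x = 5 * cos(105) = -1.2941
y = 5 * sin(105) = 4.8296

(-1.2941, 4.8296)


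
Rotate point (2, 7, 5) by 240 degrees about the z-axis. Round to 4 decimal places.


x' = 2*cos(240) - 7*sin(240) = 5.0622
y' = 2*sin(240) + 7*cos(240) = -5.2321
z' = 5

(5.0622, -5.2321, 5)


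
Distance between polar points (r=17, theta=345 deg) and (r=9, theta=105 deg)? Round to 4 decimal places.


d = sqrt(r1^2 + r2^2 - 2*r1*r2*cos(t2-t1))
d = sqrt(17^2 + 9^2 - 2*17*9*cos(105-345)) = 22.8692

22.8692


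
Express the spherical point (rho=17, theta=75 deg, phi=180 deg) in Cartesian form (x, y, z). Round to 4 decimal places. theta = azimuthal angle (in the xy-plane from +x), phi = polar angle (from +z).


x = 17 * sin(180) * cos(75) = 0
y = 17 * sin(180) * sin(75) = 0
z = 17 * cos(180) = -17

(0, 0, -17)


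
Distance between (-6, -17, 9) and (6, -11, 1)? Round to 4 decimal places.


d = sqrt((6--6)^2 + (-11--17)^2 + (1-9)^2) = 15.6205

15.6205


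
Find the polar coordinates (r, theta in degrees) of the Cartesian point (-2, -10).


r = sqrt((-2)^2 + (-10)^2) = 10.198
theta = atan2(-10, -2) = 258.6901 degrees

r = 10.198, theta = 258.6901 degrees


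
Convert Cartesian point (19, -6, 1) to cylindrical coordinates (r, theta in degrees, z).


r = sqrt(19^2 + (-6)^2) = 19.9249
theta = atan2(-6, 19) = 342.4744 deg
z = 1

r = 19.9249, theta = 342.4744 deg, z = 1


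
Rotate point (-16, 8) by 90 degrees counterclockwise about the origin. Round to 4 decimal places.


x' = -16*cos(90) - 8*sin(90) = -8
y' = -16*sin(90) + 8*cos(90) = -16

(-8, -16)


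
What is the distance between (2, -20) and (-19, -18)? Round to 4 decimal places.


d = sqrt((-19-2)^2 + (-18--20)^2) = 21.095

21.095


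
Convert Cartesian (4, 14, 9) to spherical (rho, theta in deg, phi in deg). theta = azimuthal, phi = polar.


rho = sqrt(4^2 + 14^2 + 9^2) = 17.1172
theta = atan2(14, 4) = 74.0546 deg
phi = acos(9/17.1172) = 58.2789 deg

rho = 17.1172, theta = 74.0546 deg, phi = 58.2789 deg


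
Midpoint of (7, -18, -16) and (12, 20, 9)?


Midpoint = ((7+12)/2, (-18+20)/2, (-16+9)/2) = (9.5, 1, -3.5)

(9.5, 1, -3.5)


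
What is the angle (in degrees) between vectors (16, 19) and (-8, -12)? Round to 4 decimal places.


dot = 16*-8 + 19*-12 = -356
|u| = 24.8395, |v| = 14.4222
cos(angle) = -0.9937
angle = 173.5892 degrees

173.5892 degrees


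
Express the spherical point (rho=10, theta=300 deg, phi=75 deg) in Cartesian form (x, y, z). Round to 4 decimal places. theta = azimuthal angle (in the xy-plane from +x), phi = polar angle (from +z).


x = 10 * sin(75) * cos(300) = 4.8296
y = 10 * sin(75) * sin(300) = -8.3652
z = 10 * cos(75) = 2.5882

(4.8296, -8.3652, 2.5882)


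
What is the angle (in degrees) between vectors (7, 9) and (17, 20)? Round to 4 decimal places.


dot = 7*17 + 9*20 = 299
|u| = 11.4018, |v| = 26.2488
cos(angle) = 0.9991
angle = 2.4896 degrees

2.4896 degrees


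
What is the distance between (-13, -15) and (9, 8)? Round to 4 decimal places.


d = sqrt((9--13)^2 + (8--15)^2) = 31.8277

31.8277


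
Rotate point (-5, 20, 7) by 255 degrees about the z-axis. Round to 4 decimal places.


x' = -5*cos(255) - 20*sin(255) = 20.6126
y' = -5*sin(255) + 20*cos(255) = -0.3468
z' = 7

(20.6126, -0.3468, 7)


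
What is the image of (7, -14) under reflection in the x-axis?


Reflection across x-axis: (x, y) -> (x, -y)
(7, -14) -> (7, 14)

(7, 14)


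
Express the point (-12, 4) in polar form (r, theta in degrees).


r = sqrt((-12)^2 + 4^2) = 12.6491
theta = atan2(4, -12) = 161.5651 degrees

r = 12.6491, theta = 161.5651 degrees


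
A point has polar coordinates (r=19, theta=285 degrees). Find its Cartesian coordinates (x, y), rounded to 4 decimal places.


x = 19 * cos(285) = 4.9176
y = 19 * sin(285) = -18.3526

(4.9176, -18.3526)


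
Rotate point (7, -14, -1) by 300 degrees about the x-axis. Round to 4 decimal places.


x' = 7
y' = -14*cos(300) - -1*sin(300) = -7.866
z' = -14*sin(300) + -1*cos(300) = 11.6244

(7, -7.866, 11.6244)


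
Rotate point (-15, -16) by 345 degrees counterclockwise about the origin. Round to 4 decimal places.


x' = -15*cos(345) - -16*sin(345) = -18.63
y' = -15*sin(345) + -16*cos(345) = -11.5725

(-18.63, -11.5725)


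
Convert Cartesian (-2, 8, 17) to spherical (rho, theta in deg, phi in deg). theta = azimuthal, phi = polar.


rho = sqrt((-2)^2 + 8^2 + 17^2) = 18.8944
theta = atan2(8, -2) = 104.0362 deg
phi = acos(17/18.8944) = 25.8767 deg

rho = 18.8944, theta = 104.0362 deg, phi = 25.8767 deg


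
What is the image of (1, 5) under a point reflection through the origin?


Reflection through origin: (x, y) -> (-x, -y)
(1, 5) -> (-1, -5)

(-1, -5)


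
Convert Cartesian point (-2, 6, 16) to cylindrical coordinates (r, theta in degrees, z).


r = sqrt((-2)^2 + 6^2) = 6.3246
theta = atan2(6, -2) = 108.4349 deg
z = 16

r = 6.3246, theta = 108.4349 deg, z = 16


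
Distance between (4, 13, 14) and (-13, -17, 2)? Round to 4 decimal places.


d = sqrt((-13-4)^2 + (-17-13)^2 + (2-14)^2) = 36.5103

36.5103


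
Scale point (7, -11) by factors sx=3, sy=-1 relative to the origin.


Scaling: (x*sx, y*sy) = (7*3, -11*-1) = (21, 11)

(21, 11)


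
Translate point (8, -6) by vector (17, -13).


Translation: (x+dx, y+dy) = (8+17, -6+-13) = (25, -19)

(25, -19)


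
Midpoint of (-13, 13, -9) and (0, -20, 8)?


Midpoint = ((-13+0)/2, (13+-20)/2, (-9+8)/2) = (-6.5, -3.5, -0.5)

(-6.5, -3.5, -0.5)


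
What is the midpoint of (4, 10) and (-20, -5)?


Midpoint = ((4+-20)/2, (10+-5)/2) = (-8, 2.5)

(-8, 2.5)


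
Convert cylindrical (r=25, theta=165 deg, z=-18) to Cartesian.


x = 25 * cos(165) = -24.1481
y = 25 * sin(165) = 6.4705
z = -18

(-24.1481, 6.4705, -18)


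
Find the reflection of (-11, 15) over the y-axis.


Reflection across y-axis: (x, y) -> (-x, y)
(-11, 15) -> (11, 15)

(11, 15)


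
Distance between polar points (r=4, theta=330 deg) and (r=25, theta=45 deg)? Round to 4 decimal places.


d = sqrt(r1^2 + r2^2 - 2*r1*r2*cos(t2-t1))
d = sqrt(4^2 + 25^2 - 2*4*25*cos(45-330)) = 24.2742

24.2742


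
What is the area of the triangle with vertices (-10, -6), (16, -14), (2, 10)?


Area = |x1(y2-y3) + x2(y3-y1) + x3(y1-y2)| / 2
= |-10*(-14-10) + 16*(10--6) + 2*(-6--14)| / 2
= 256

256


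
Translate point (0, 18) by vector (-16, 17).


Translation: (x+dx, y+dy) = (0+-16, 18+17) = (-16, 35)

(-16, 35)


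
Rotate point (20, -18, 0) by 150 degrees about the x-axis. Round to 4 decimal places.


x' = 20
y' = -18*cos(150) - 0*sin(150) = 15.5885
z' = -18*sin(150) + 0*cos(150) = -9

(20, 15.5885, -9)


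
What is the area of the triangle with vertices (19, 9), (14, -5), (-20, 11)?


Area = |x1(y2-y3) + x2(y3-y1) + x3(y1-y2)| / 2
= |19*(-5-11) + 14*(11-9) + -20*(9--5)| / 2
= 278

278


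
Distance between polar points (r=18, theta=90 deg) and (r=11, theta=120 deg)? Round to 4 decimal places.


d = sqrt(r1^2 + r2^2 - 2*r1*r2*cos(t2-t1))
d = sqrt(18^2 + 11^2 - 2*18*11*cos(120-90)) = 10.1022

10.1022


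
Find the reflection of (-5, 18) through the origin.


Reflection through origin: (x, y) -> (-x, -y)
(-5, 18) -> (5, -18)

(5, -18)


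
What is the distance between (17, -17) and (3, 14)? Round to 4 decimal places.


d = sqrt((3-17)^2 + (14--17)^2) = 34.0147

34.0147


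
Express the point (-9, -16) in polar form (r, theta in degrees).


r = sqrt((-9)^2 + (-16)^2) = 18.3576
theta = atan2(-16, -9) = 240.6422 degrees

r = 18.3576, theta = 240.6422 degrees


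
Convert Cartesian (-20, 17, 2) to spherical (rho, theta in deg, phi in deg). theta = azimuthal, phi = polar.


rho = sqrt((-20)^2 + 17^2 + 2^2) = 26.3249
theta = atan2(17, -20) = 139.6355 deg
phi = acos(2/26.3249) = 85.6428 deg

rho = 26.3249, theta = 139.6355 deg, phi = 85.6428 deg


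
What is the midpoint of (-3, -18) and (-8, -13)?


Midpoint = ((-3+-8)/2, (-18+-13)/2) = (-5.5, -15.5)

(-5.5, -15.5)


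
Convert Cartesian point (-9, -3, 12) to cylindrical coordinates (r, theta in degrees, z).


r = sqrt((-9)^2 + (-3)^2) = 9.4868
theta = atan2(-3, -9) = 198.4349 deg
z = 12

r = 9.4868, theta = 198.4349 deg, z = 12


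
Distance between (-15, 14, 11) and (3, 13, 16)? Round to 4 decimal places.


d = sqrt((3--15)^2 + (13-14)^2 + (16-11)^2) = 18.7083

18.7083


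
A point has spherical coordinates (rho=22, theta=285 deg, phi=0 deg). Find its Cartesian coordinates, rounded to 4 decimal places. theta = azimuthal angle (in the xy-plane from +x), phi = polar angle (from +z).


x = 22 * sin(0) * cos(285) = 0
y = 22 * sin(0) * sin(285) = 0
z = 22 * cos(0) = 22

(0, 0, 22)


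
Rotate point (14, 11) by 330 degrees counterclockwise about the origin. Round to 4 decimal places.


x' = 14*cos(330) - 11*sin(330) = 17.6244
y' = 14*sin(330) + 11*cos(330) = 2.5263

(17.6244, 2.5263)


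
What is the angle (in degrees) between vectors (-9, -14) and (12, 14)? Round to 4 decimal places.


dot = -9*12 + -14*14 = -304
|u| = 16.6433, |v| = 18.4391
cos(angle) = -0.9906
angle = 172.1339 degrees

172.1339 degrees


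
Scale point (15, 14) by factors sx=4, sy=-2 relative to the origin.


Scaling: (x*sx, y*sy) = (15*4, 14*-2) = (60, -28)

(60, -28)


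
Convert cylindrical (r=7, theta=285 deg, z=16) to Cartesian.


x = 7 * cos(285) = 1.8117
y = 7 * sin(285) = -6.7615
z = 16

(1.8117, -6.7615, 16)


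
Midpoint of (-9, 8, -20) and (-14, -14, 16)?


Midpoint = ((-9+-14)/2, (8+-14)/2, (-20+16)/2) = (-11.5, -3, -2)

(-11.5, -3, -2)


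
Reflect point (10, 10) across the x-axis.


Reflection across x-axis: (x, y) -> (x, -y)
(10, 10) -> (10, -10)

(10, -10)


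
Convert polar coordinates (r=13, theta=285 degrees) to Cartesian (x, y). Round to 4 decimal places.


x = 13 * cos(285) = 3.3646
y = 13 * sin(285) = -12.557

(3.3646, -12.557)


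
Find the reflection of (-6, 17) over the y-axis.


Reflection across y-axis: (x, y) -> (-x, y)
(-6, 17) -> (6, 17)

(6, 17)


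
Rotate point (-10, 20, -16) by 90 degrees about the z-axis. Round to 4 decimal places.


x' = -10*cos(90) - 20*sin(90) = -20
y' = -10*sin(90) + 20*cos(90) = -10
z' = -16

(-20, -10, -16)


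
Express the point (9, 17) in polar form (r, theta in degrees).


r = sqrt(9^2 + 17^2) = 19.2354
theta = atan2(17, 9) = 62.1027 degrees

r = 19.2354, theta = 62.1027 degrees


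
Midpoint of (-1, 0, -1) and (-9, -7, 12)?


Midpoint = ((-1+-9)/2, (0+-7)/2, (-1+12)/2) = (-5, -3.5, 5.5)

(-5, -3.5, 5.5)


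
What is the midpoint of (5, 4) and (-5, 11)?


Midpoint = ((5+-5)/2, (4+11)/2) = (0, 7.5)

(0, 7.5)


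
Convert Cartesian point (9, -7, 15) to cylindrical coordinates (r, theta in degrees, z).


r = sqrt(9^2 + (-7)^2) = 11.4018
theta = atan2(-7, 9) = 322.125 deg
z = 15

r = 11.4018, theta = 322.125 deg, z = 15


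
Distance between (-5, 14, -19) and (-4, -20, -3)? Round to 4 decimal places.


d = sqrt((-4--5)^2 + (-20-14)^2 + (-3--19)^2) = 37.5899

37.5899


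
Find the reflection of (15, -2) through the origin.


Reflection through origin: (x, y) -> (-x, -y)
(15, -2) -> (-15, 2)

(-15, 2)


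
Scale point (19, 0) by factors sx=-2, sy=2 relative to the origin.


Scaling: (x*sx, y*sy) = (19*-2, 0*2) = (-38, 0)

(-38, 0)


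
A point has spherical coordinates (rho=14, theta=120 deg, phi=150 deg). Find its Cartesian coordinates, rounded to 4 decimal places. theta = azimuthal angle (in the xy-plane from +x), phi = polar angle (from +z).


x = 14 * sin(150) * cos(120) = -3.5
y = 14 * sin(150) * sin(120) = 6.0622
z = 14 * cos(150) = -12.1244

(-3.5, 6.0622, -12.1244)


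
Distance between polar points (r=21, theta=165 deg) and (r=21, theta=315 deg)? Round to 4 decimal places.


d = sqrt(r1^2 + r2^2 - 2*r1*r2*cos(t2-t1))
d = sqrt(21^2 + 21^2 - 2*21*21*cos(315-165)) = 40.5689

40.5689


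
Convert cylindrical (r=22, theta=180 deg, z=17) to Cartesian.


x = 22 * cos(180) = -22
y = 22 * sin(180) = 0
z = 17

(-22, 0, 17)


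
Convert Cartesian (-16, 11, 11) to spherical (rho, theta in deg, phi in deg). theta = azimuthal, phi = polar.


rho = sqrt((-16)^2 + 11^2 + 11^2) = 22.3159
theta = atan2(11, -16) = 145.4915 deg
phi = acos(11/22.3159) = 60.4672 deg

rho = 22.3159, theta = 145.4915 deg, phi = 60.4672 deg


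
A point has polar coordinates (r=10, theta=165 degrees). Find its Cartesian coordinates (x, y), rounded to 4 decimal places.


x = 10 * cos(165) = -9.6593
y = 10 * sin(165) = 2.5882

(-9.6593, 2.5882)


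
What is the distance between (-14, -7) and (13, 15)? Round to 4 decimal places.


d = sqrt((13--14)^2 + (15--7)^2) = 34.8281

34.8281


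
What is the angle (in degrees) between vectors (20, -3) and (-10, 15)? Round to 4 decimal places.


dot = 20*-10 + -3*15 = -245
|u| = 20.2237, |v| = 18.0278
cos(angle) = -0.672
angle = 132.2208 degrees

132.2208 degrees


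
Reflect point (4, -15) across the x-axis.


Reflection across x-axis: (x, y) -> (x, -y)
(4, -15) -> (4, 15)

(4, 15)


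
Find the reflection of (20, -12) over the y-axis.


Reflection across y-axis: (x, y) -> (-x, y)
(20, -12) -> (-20, -12)

(-20, -12)


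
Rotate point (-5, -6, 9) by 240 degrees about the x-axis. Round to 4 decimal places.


x' = -5
y' = -6*cos(240) - 9*sin(240) = 10.7942
z' = -6*sin(240) + 9*cos(240) = 0.6962

(-5, 10.7942, 0.6962)


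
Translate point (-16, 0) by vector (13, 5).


Translation: (x+dx, y+dy) = (-16+13, 0+5) = (-3, 5)

(-3, 5)


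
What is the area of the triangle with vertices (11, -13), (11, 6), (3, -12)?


Area = |x1(y2-y3) + x2(y3-y1) + x3(y1-y2)| / 2
= |11*(6--12) + 11*(-12--13) + 3*(-13-6)| / 2
= 76

76


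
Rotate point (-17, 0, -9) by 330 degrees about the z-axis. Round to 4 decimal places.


x' = -17*cos(330) - 0*sin(330) = -14.7224
y' = -17*sin(330) + 0*cos(330) = 8.5
z' = -9

(-14.7224, 8.5, -9)


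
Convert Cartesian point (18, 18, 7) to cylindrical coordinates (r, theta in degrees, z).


r = sqrt(18^2 + 18^2) = 25.4558
theta = atan2(18, 18) = 45 deg
z = 7

r = 25.4558, theta = 45 deg, z = 7


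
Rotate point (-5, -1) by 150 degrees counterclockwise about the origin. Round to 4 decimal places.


x' = -5*cos(150) - -1*sin(150) = 4.8301
y' = -5*sin(150) + -1*cos(150) = -1.634

(4.8301, -1.634)


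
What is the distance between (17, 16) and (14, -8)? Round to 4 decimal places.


d = sqrt((14-17)^2 + (-8-16)^2) = 24.1868

24.1868
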